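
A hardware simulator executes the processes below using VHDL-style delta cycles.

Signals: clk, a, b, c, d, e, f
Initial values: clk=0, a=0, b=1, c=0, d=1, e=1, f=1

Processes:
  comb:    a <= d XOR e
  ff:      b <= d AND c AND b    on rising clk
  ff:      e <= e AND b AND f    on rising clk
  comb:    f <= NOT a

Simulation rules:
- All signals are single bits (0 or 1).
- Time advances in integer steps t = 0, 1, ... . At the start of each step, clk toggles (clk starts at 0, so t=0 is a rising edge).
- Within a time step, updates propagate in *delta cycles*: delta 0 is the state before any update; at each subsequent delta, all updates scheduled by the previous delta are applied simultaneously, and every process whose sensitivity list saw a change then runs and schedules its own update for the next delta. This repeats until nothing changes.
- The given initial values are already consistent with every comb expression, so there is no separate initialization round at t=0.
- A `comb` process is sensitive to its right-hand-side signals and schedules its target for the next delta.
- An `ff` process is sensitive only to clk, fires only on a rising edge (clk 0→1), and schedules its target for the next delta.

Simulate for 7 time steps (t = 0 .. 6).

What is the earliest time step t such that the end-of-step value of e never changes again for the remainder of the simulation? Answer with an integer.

2

t=0 Δ0: a=0 b=1 d=1 clk=0 c=0 e=1 f=1
  Δ1: clk:0→1
  Δ2: b:1→0
  (2Δ to stable)
t=1 Δ0: a=0 b=0 d=1 clk=1 c=0 e=1 f=1
  Δ1: clk:1→0
  (1Δ to stable)
t=2 Δ0: a=0 b=0 d=1 clk=0 c=0 e=1 f=1
  Δ1: clk:0→1
  Δ2: e:1→0
  Δ3: a:0→1
  Δ4: f:1→0
  (4Δ to stable)
t=3 Δ0: a=1 b=0 d=1 clk=1 c=0 e=0 f=0
  Δ1: clk:1→0
  (1Δ to stable)
t=4 Δ0: a=1 b=0 d=1 clk=0 c=0 e=0 f=0
  Δ1: clk:0→1
  (1Δ to stable)
t=5 Δ0: a=1 b=0 d=1 clk=1 c=0 e=0 f=0
  Δ1: clk:1→0
  (1Δ to stable)
t=6 Δ0: a=1 b=0 d=1 clk=0 c=0 e=0 f=0
  Δ1: clk:0→1
  (1Δ to stable)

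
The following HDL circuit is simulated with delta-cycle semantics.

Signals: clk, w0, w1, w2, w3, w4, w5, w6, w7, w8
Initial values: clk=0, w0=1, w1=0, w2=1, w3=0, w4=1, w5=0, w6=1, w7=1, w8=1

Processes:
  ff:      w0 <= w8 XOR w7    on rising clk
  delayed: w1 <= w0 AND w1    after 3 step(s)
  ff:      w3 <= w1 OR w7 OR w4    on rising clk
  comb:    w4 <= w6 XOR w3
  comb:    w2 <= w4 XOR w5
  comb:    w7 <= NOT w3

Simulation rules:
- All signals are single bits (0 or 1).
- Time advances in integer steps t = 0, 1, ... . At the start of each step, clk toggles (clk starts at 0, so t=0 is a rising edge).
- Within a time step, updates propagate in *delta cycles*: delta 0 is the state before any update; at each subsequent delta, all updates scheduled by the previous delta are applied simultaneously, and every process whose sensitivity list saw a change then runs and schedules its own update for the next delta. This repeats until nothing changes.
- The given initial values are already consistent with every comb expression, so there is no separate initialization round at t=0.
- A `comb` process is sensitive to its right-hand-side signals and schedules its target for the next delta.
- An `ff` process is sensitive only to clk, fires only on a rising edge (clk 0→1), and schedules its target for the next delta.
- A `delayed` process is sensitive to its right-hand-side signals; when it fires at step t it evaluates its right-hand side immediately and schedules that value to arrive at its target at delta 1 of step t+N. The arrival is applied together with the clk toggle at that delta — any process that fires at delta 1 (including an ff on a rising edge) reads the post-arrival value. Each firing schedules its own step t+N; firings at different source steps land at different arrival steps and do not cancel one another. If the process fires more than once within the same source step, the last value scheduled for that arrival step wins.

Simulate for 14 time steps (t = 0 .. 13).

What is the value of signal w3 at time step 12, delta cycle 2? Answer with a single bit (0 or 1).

1

t0.Δ0 w5=0 w6=1 w4=1 w1=0 w0=1 w3=0 w2=1 w7=1 clk=0 w8=1
t0.Δ1 w5=0 w6=1 w4=1 w1=0 w0=1 w3=0 w2=1 w7=1 clk=1 w8=1
t0.Δ2 w5=0 w6=1 w4=1 w1=0 w0=0 w3=1 w2=1 w7=1 clk=1 w8=1
t0.Δ3 w5=0 w6=1 w4=0 w1=0 w0=0 w3=1 w2=1 w7=0 clk=1 w8=1
t0.Δ4 w5=0 w6=1 w4=0 w1=0 w0=0 w3=1 w2=0 w7=0 clk=1 w8=1
t1.Δ0 w5=0 w6=1 w4=0 w1=0 w0=0 w3=1 w2=0 w7=0 clk=1 w8=1
t1.Δ1 w5=0 w6=1 w4=0 w1=0 w0=0 w3=1 w2=0 w7=0 clk=0 w8=1
t2.Δ0 w5=0 w6=1 w4=0 w1=0 w0=0 w3=1 w2=0 w7=0 clk=0 w8=1
t2.Δ1 w5=0 w6=1 w4=0 w1=0 w0=0 w3=1 w2=0 w7=0 clk=1 w8=1
t2.Δ2 w5=0 w6=1 w4=0 w1=0 w0=1 w3=0 w2=0 w7=0 clk=1 w8=1
t2.Δ3 w5=0 w6=1 w4=1 w1=0 w0=1 w3=0 w2=0 w7=1 clk=1 w8=1
t2.Δ4 w5=0 w6=1 w4=1 w1=0 w0=1 w3=0 w2=1 w7=1 clk=1 w8=1
t3.Δ0 w5=0 w6=1 w4=1 w1=0 w0=1 w3=0 w2=1 w7=1 clk=1 w8=1
t3.Δ1 w5=0 w6=1 w4=1 w1=0 w0=1 w3=0 w2=1 w7=1 clk=0 w8=1
t4.Δ0 w5=0 w6=1 w4=1 w1=0 w0=1 w3=0 w2=1 w7=1 clk=0 w8=1
t4.Δ1 w5=0 w6=1 w4=1 w1=0 w0=1 w3=0 w2=1 w7=1 clk=1 w8=1
t4.Δ2 w5=0 w6=1 w4=1 w1=0 w0=0 w3=1 w2=1 w7=1 clk=1 w8=1
t4.Δ3 w5=0 w6=1 w4=0 w1=0 w0=0 w3=1 w2=1 w7=0 clk=1 w8=1
t4.Δ4 w5=0 w6=1 w4=0 w1=0 w0=0 w3=1 w2=0 w7=0 clk=1 w8=1
t5.Δ0 w5=0 w6=1 w4=0 w1=0 w0=0 w3=1 w2=0 w7=0 clk=1 w8=1
t5.Δ1 w5=0 w6=1 w4=0 w1=0 w0=0 w3=1 w2=0 w7=0 clk=0 w8=1
t6.Δ0 w5=0 w6=1 w4=0 w1=0 w0=0 w3=1 w2=0 w7=0 clk=0 w8=1
t6.Δ1 w5=0 w6=1 w4=0 w1=0 w0=0 w3=1 w2=0 w7=0 clk=1 w8=1
t6.Δ2 w5=0 w6=1 w4=0 w1=0 w0=1 w3=0 w2=0 w7=0 clk=1 w8=1
t6.Δ3 w5=0 w6=1 w4=1 w1=0 w0=1 w3=0 w2=0 w7=1 clk=1 w8=1
t6.Δ4 w5=0 w6=1 w4=1 w1=0 w0=1 w3=0 w2=1 w7=1 clk=1 w8=1
t7.Δ0 w5=0 w6=1 w4=1 w1=0 w0=1 w3=0 w2=1 w7=1 clk=1 w8=1
t7.Δ1 w5=0 w6=1 w4=1 w1=0 w0=1 w3=0 w2=1 w7=1 clk=0 w8=1
t8.Δ0 w5=0 w6=1 w4=1 w1=0 w0=1 w3=0 w2=1 w7=1 clk=0 w8=1
t8.Δ1 w5=0 w6=1 w4=1 w1=0 w0=1 w3=0 w2=1 w7=1 clk=1 w8=1
t8.Δ2 w5=0 w6=1 w4=1 w1=0 w0=0 w3=1 w2=1 w7=1 clk=1 w8=1
t8.Δ3 w5=0 w6=1 w4=0 w1=0 w0=0 w3=1 w2=1 w7=0 clk=1 w8=1
t8.Δ4 w5=0 w6=1 w4=0 w1=0 w0=0 w3=1 w2=0 w7=0 clk=1 w8=1
t9.Δ0 w5=0 w6=1 w4=0 w1=0 w0=0 w3=1 w2=0 w7=0 clk=1 w8=1
t9.Δ1 w5=0 w6=1 w4=0 w1=0 w0=0 w3=1 w2=0 w7=0 clk=0 w8=1
t10.Δ0 w5=0 w6=1 w4=0 w1=0 w0=0 w3=1 w2=0 w7=0 clk=0 w8=1
t10.Δ1 w5=0 w6=1 w4=0 w1=0 w0=0 w3=1 w2=0 w7=0 clk=1 w8=1
t10.Δ2 w5=0 w6=1 w4=0 w1=0 w0=1 w3=0 w2=0 w7=0 clk=1 w8=1
t10.Δ3 w5=0 w6=1 w4=1 w1=0 w0=1 w3=0 w2=0 w7=1 clk=1 w8=1
t10.Δ4 w5=0 w6=1 w4=1 w1=0 w0=1 w3=0 w2=1 w7=1 clk=1 w8=1
t11.Δ0 w5=0 w6=1 w4=1 w1=0 w0=1 w3=0 w2=1 w7=1 clk=1 w8=1
t11.Δ1 w5=0 w6=1 w4=1 w1=0 w0=1 w3=0 w2=1 w7=1 clk=0 w8=1
t12.Δ0 w5=0 w6=1 w4=1 w1=0 w0=1 w3=0 w2=1 w7=1 clk=0 w8=1
t12.Δ1 w5=0 w6=1 w4=1 w1=0 w0=1 w3=0 w2=1 w7=1 clk=1 w8=1
t12.Δ2 w5=0 w6=1 w4=1 w1=0 w0=0 w3=1 w2=1 w7=1 clk=1 w8=1
t12.Δ3 w5=0 w6=1 w4=0 w1=0 w0=0 w3=1 w2=1 w7=0 clk=1 w8=1
t12.Δ4 w5=0 w6=1 w4=0 w1=0 w0=0 w3=1 w2=0 w7=0 clk=1 w8=1
t13.Δ0 w5=0 w6=1 w4=0 w1=0 w0=0 w3=1 w2=0 w7=0 clk=1 w8=1
t13.Δ1 w5=0 w6=1 w4=0 w1=0 w0=0 w3=1 w2=0 w7=0 clk=0 w8=1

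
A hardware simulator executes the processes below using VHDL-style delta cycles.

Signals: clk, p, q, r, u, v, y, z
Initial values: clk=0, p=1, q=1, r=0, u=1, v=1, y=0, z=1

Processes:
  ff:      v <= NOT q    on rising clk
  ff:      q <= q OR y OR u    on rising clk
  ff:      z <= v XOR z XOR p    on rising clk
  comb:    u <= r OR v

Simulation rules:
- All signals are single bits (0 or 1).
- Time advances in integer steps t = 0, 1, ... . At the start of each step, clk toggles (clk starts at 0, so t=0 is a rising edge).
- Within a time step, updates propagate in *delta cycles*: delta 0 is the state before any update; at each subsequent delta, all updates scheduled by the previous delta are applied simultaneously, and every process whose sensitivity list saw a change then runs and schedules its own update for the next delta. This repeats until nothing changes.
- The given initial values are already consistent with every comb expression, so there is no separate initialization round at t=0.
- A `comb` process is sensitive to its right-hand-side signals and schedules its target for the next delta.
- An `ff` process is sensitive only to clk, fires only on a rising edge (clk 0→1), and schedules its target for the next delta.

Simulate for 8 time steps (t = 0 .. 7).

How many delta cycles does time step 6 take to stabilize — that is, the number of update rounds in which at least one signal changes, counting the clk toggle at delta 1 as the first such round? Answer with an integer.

2

[bits: u,y,clk,z,p,r,q,v]
t=0: Δ0=10011011 Δ1=10111011 Δ2=10111010 Δ3=00111010 | 3Δ
t=1: Δ0=00111010 Δ1=00011010 | 1Δ
t=2: Δ0=00011010 Δ1=00111010 Δ2=00101010 | 2Δ
t=3: Δ0=00101010 Δ1=00001010 | 1Δ
t=4: Δ0=00001010 Δ1=00101010 Δ2=00111010 | 2Δ
t=5: Δ0=00111010 Δ1=00011010 | 1Δ
t=6: Δ0=00011010 Δ1=00111010 Δ2=00101010 | 2Δ
t=7: Δ0=00101010 Δ1=00001010 | 1Δ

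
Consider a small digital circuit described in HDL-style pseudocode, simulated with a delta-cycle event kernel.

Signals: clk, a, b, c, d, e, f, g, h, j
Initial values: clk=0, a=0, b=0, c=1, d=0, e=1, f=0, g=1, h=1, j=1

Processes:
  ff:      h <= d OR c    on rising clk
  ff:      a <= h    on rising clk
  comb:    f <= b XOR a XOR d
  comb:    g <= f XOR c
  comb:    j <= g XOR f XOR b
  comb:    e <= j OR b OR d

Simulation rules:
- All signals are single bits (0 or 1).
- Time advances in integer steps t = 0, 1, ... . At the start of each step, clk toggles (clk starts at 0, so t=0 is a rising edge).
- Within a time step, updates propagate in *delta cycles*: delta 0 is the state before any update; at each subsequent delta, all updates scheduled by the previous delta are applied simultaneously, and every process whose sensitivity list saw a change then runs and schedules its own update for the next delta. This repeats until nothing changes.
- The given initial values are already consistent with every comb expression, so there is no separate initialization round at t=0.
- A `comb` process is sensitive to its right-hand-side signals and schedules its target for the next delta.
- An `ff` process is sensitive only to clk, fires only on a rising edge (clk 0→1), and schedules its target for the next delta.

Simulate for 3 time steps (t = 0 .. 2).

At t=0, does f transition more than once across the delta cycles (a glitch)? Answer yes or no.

no

[bits: j,d,f,b,clk,a,c,e,h,g]
t=0: Δ0=1000001111 Δ1=1000101111 Δ2=1000111111 Δ3=1010111111 Δ4=0010111110 Δ5=1010111010 Δ6=1010111110 | 6Δ
t=1: Δ0=1010111110 Δ1=1010011110 | 1Δ
t=2: Δ0=1010011110 Δ1=1010111110 | 1Δ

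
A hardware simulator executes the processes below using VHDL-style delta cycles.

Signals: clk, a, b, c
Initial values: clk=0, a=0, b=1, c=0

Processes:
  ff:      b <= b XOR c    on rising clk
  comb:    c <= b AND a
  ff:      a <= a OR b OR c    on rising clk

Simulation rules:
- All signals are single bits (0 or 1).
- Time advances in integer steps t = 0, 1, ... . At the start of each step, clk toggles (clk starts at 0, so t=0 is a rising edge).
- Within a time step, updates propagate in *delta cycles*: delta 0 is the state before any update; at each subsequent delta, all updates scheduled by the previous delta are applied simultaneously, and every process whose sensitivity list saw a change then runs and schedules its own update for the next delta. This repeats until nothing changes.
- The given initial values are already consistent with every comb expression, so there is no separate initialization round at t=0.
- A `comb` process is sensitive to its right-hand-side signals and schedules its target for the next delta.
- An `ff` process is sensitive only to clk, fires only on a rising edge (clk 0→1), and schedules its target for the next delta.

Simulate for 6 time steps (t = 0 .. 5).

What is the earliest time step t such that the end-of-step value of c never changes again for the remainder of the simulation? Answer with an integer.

[bits: clk,c,a,b]
t=0: Δ0=0001 Δ1=1001 Δ2=1011 Δ3=1111 | 3Δ
t=1: Δ0=1111 Δ1=0111 | 1Δ
t=2: Δ0=0111 Δ1=1111 Δ2=1110 Δ3=1010 | 3Δ
t=3: Δ0=1010 Δ1=0010 | 1Δ
t=4: Δ0=0010 Δ1=1010 | 1Δ
t=5: Δ0=1010 Δ1=0010 | 1Δ

2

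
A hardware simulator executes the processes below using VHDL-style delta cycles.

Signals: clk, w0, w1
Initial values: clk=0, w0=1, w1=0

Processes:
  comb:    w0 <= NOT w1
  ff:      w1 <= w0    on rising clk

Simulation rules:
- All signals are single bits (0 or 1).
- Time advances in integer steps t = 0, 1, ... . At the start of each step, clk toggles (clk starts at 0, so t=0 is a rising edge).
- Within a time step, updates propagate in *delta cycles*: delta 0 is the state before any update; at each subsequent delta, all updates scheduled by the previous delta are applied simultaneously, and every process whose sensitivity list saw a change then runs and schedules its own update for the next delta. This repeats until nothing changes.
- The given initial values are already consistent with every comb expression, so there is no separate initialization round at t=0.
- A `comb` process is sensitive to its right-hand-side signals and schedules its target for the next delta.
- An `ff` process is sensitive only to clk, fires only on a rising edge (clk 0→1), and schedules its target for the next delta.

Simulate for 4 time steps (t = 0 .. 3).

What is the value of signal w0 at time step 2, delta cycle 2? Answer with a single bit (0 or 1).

t=0 Δ0: w1=0 clk=0 w0=1
  Δ1: clk:0→1
  Δ2: w1:0→1
  Δ3: w0:1→0
  (3Δ to stable)
t=1 Δ0: w1=1 clk=1 w0=0
  Δ1: clk:1→0
  (1Δ to stable)
t=2 Δ0: w1=1 clk=0 w0=0
  Δ1: clk:0→1
  Δ2: w1:1→0
  Δ3: w0:0→1
  (3Δ to stable)
t=3 Δ0: w1=0 clk=1 w0=1
  Δ1: clk:1→0
  (1Δ to stable)

0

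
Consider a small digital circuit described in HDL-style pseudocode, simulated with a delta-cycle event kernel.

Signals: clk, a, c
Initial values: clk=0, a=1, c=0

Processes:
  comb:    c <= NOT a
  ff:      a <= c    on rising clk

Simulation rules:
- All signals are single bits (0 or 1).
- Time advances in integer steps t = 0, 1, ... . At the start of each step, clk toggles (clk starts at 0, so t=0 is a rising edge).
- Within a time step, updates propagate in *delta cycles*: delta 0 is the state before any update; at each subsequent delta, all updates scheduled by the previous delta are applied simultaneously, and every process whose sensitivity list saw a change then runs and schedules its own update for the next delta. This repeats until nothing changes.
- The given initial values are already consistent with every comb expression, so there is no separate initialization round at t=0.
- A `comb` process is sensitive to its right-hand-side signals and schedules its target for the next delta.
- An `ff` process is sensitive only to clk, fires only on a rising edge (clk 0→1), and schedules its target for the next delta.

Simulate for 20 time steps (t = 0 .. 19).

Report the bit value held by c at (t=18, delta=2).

1

[bits: clk,a,c]
t=0: Δ0=010 Δ1=110 Δ2=100 Δ3=101 | 3Δ
t=1: Δ0=101 Δ1=001 | 1Δ
t=2: Δ0=001 Δ1=101 Δ2=111 Δ3=110 | 3Δ
t=3: Δ0=110 Δ1=010 | 1Δ
t=4: Δ0=010 Δ1=110 Δ2=100 Δ3=101 | 3Δ
t=5: Δ0=101 Δ1=001 | 1Δ
t=6: Δ0=001 Δ1=101 Δ2=111 Δ3=110 | 3Δ
t=7: Δ0=110 Δ1=010 | 1Δ
t=8: Δ0=010 Δ1=110 Δ2=100 Δ3=101 | 3Δ
t=9: Δ0=101 Δ1=001 | 1Δ
t=10: Δ0=001 Δ1=101 Δ2=111 Δ3=110 | 3Δ
t=11: Δ0=110 Δ1=010 | 1Δ
t=12: Δ0=010 Δ1=110 Δ2=100 Δ3=101 | 3Δ
t=13: Δ0=101 Δ1=001 | 1Δ
t=14: Δ0=001 Δ1=101 Δ2=111 Δ3=110 | 3Δ
t=15: Δ0=110 Δ1=010 | 1Δ
t=16: Δ0=010 Δ1=110 Δ2=100 Δ3=101 | 3Δ
t=17: Δ0=101 Δ1=001 | 1Δ
t=18: Δ0=001 Δ1=101 Δ2=111 Δ3=110 | 3Δ
t=19: Δ0=110 Δ1=010 | 1Δ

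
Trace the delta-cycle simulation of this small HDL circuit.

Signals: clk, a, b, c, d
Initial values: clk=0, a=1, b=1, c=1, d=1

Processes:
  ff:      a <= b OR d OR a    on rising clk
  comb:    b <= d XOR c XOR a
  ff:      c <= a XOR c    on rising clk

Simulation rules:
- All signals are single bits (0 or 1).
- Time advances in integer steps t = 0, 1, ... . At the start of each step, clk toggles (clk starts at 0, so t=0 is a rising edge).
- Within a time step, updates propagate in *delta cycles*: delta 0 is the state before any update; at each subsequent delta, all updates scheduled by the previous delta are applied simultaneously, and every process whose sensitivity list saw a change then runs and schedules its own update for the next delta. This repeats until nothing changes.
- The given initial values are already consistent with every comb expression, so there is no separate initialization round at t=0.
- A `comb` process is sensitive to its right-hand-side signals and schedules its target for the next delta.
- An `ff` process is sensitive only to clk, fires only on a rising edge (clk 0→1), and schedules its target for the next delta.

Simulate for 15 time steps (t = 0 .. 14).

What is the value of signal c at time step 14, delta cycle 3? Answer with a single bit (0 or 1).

t=0 Δ0: a=1 clk=0 d=1 c=1 b=1
  Δ1: clk:0→1
  Δ2: c:1→0
  Δ3: b:1→0
  (3Δ to stable)
t=1 Δ0: a=1 clk=1 d=1 c=0 b=0
  Δ1: clk:1→0
  (1Δ to stable)
t=2 Δ0: a=1 clk=0 d=1 c=0 b=0
  Δ1: clk:0→1
  Δ2: c:0→1
  Δ3: b:0→1
  (3Δ to stable)
t=3 Δ0: a=1 clk=1 d=1 c=1 b=1
  Δ1: clk:1→0
  (1Δ to stable)
t=4 Δ0: a=1 clk=0 d=1 c=1 b=1
  Δ1: clk:0→1
  Δ2: c:1→0
  Δ3: b:1→0
  (3Δ to stable)
t=5 Δ0: a=1 clk=1 d=1 c=0 b=0
  Δ1: clk:1→0
  (1Δ to stable)
t=6 Δ0: a=1 clk=0 d=1 c=0 b=0
  Δ1: clk:0→1
  Δ2: c:0→1
  Δ3: b:0→1
  (3Δ to stable)
t=7 Δ0: a=1 clk=1 d=1 c=1 b=1
  Δ1: clk:1→0
  (1Δ to stable)
t=8 Δ0: a=1 clk=0 d=1 c=1 b=1
  Δ1: clk:0→1
  Δ2: c:1→0
  Δ3: b:1→0
  (3Δ to stable)
t=9 Δ0: a=1 clk=1 d=1 c=0 b=0
  Δ1: clk:1→0
  (1Δ to stable)
t=10 Δ0: a=1 clk=0 d=1 c=0 b=0
  Δ1: clk:0→1
  Δ2: c:0→1
  Δ3: b:0→1
  (3Δ to stable)
t=11 Δ0: a=1 clk=1 d=1 c=1 b=1
  Δ1: clk:1→0
  (1Δ to stable)
t=12 Δ0: a=1 clk=0 d=1 c=1 b=1
  Δ1: clk:0→1
  Δ2: c:1→0
  Δ3: b:1→0
  (3Δ to stable)
t=13 Δ0: a=1 clk=1 d=1 c=0 b=0
  Δ1: clk:1→0
  (1Δ to stable)
t=14 Δ0: a=1 clk=0 d=1 c=0 b=0
  Δ1: clk:0→1
  Δ2: c:0→1
  Δ3: b:0→1
  (3Δ to stable)

1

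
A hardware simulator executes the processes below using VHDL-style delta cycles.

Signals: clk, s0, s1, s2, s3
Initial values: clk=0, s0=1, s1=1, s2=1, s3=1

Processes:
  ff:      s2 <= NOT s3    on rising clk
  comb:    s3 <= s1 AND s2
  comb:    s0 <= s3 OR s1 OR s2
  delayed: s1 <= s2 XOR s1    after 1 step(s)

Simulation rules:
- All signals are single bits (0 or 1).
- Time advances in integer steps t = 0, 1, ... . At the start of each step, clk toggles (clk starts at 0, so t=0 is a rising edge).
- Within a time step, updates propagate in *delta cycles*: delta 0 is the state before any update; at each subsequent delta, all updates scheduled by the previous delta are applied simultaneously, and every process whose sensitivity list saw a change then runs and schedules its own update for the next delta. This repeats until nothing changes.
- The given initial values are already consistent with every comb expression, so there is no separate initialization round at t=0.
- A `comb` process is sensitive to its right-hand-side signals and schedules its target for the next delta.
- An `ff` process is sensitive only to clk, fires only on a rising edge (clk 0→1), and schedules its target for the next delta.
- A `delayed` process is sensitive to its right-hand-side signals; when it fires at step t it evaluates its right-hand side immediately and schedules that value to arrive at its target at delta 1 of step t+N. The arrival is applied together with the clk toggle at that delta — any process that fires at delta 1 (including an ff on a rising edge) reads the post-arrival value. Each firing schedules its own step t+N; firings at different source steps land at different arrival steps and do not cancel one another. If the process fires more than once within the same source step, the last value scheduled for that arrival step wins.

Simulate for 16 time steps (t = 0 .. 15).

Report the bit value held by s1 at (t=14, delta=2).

1

t0.Δ0 s2=1 s1=1 clk=0 s0=1 s3=1
t0.Δ1 s2=1 s1=1 clk=1 s0=1 s3=1
t0.Δ2 s2=0 s1=1 clk=1 s0=1 s3=1
t0.Δ3 s2=0 s1=1 clk=1 s0=1 s3=0
t1.Δ0 s2=0 s1=1 clk=1 s0=1 s3=0
t1.Δ1 s2=0 s1=1 clk=0 s0=1 s3=0
t2.Δ0 s2=0 s1=1 clk=0 s0=1 s3=0
t2.Δ1 s2=0 s1=1 clk=1 s0=1 s3=0
t2.Δ2 s2=1 s1=1 clk=1 s0=1 s3=0
t2.Δ3 s2=1 s1=1 clk=1 s0=1 s3=1
t3.Δ0 s2=1 s1=1 clk=1 s0=1 s3=1
t3.Δ1 s2=1 s1=0 clk=0 s0=1 s3=1
t3.Δ2 s2=1 s1=0 clk=0 s0=1 s3=0
t4.Δ0 s2=1 s1=0 clk=0 s0=1 s3=0
t4.Δ1 s2=1 s1=1 clk=1 s0=1 s3=0
t4.Δ2 s2=1 s1=1 clk=1 s0=1 s3=1
t5.Δ0 s2=1 s1=1 clk=1 s0=1 s3=1
t5.Δ1 s2=1 s1=0 clk=0 s0=1 s3=1
t5.Δ2 s2=1 s1=0 clk=0 s0=1 s3=0
t6.Δ0 s2=1 s1=0 clk=0 s0=1 s3=0
t6.Δ1 s2=1 s1=1 clk=1 s0=1 s3=0
t6.Δ2 s2=1 s1=1 clk=1 s0=1 s3=1
t7.Δ0 s2=1 s1=1 clk=1 s0=1 s3=1
t7.Δ1 s2=1 s1=0 clk=0 s0=1 s3=1
t7.Δ2 s2=1 s1=0 clk=0 s0=1 s3=0
t8.Δ0 s2=1 s1=0 clk=0 s0=1 s3=0
t8.Δ1 s2=1 s1=1 clk=1 s0=1 s3=0
t8.Δ2 s2=1 s1=1 clk=1 s0=1 s3=1
t9.Δ0 s2=1 s1=1 clk=1 s0=1 s3=1
t9.Δ1 s2=1 s1=0 clk=0 s0=1 s3=1
t9.Δ2 s2=1 s1=0 clk=0 s0=1 s3=0
t10.Δ0 s2=1 s1=0 clk=0 s0=1 s3=0
t10.Δ1 s2=1 s1=1 clk=1 s0=1 s3=0
t10.Δ2 s2=1 s1=1 clk=1 s0=1 s3=1
t11.Δ0 s2=1 s1=1 clk=1 s0=1 s3=1
t11.Δ1 s2=1 s1=0 clk=0 s0=1 s3=1
t11.Δ2 s2=1 s1=0 clk=0 s0=1 s3=0
t12.Δ0 s2=1 s1=0 clk=0 s0=1 s3=0
t12.Δ1 s2=1 s1=1 clk=1 s0=1 s3=0
t12.Δ2 s2=1 s1=1 clk=1 s0=1 s3=1
t13.Δ0 s2=1 s1=1 clk=1 s0=1 s3=1
t13.Δ1 s2=1 s1=0 clk=0 s0=1 s3=1
t13.Δ2 s2=1 s1=0 clk=0 s0=1 s3=0
t14.Δ0 s2=1 s1=0 clk=0 s0=1 s3=0
t14.Δ1 s2=1 s1=1 clk=1 s0=1 s3=0
t14.Δ2 s2=1 s1=1 clk=1 s0=1 s3=1
t15.Δ0 s2=1 s1=1 clk=1 s0=1 s3=1
t15.Δ1 s2=1 s1=0 clk=0 s0=1 s3=1
t15.Δ2 s2=1 s1=0 clk=0 s0=1 s3=0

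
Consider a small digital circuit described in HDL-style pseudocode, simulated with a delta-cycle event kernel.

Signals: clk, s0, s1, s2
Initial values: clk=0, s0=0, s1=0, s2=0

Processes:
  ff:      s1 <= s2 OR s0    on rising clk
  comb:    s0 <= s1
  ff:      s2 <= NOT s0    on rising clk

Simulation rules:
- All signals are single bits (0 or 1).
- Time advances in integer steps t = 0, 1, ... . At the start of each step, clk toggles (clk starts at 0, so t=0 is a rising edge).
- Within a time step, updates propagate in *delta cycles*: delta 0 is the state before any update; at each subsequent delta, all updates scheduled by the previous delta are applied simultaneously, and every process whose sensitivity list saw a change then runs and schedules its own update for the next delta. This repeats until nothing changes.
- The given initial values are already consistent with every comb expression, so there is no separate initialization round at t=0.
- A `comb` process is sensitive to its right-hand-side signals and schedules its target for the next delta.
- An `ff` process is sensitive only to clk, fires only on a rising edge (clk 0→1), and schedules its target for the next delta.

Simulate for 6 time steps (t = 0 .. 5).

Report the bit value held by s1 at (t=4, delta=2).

1

t0.Δ0 clk=0 s2=0 s1=0 s0=0
t0.Δ1 clk=1 s2=0 s1=0 s0=0
t0.Δ2 clk=1 s2=1 s1=0 s0=0
t1.Δ0 clk=1 s2=1 s1=0 s0=0
t1.Δ1 clk=0 s2=1 s1=0 s0=0
t2.Δ0 clk=0 s2=1 s1=0 s0=0
t2.Δ1 clk=1 s2=1 s1=0 s0=0
t2.Δ2 clk=1 s2=1 s1=1 s0=0
t2.Δ3 clk=1 s2=1 s1=1 s0=1
t3.Δ0 clk=1 s2=1 s1=1 s0=1
t3.Δ1 clk=0 s2=1 s1=1 s0=1
t4.Δ0 clk=0 s2=1 s1=1 s0=1
t4.Δ1 clk=1 s2=1 s1=1 s0=1
t4.Δ2 clk=1 s2=0 s1=1 s0=1
t5.Δ0 clk=1 s2=0 s1=1 s0=1
t5.Δ1 clk=0 s2=0 s1=1 s0=1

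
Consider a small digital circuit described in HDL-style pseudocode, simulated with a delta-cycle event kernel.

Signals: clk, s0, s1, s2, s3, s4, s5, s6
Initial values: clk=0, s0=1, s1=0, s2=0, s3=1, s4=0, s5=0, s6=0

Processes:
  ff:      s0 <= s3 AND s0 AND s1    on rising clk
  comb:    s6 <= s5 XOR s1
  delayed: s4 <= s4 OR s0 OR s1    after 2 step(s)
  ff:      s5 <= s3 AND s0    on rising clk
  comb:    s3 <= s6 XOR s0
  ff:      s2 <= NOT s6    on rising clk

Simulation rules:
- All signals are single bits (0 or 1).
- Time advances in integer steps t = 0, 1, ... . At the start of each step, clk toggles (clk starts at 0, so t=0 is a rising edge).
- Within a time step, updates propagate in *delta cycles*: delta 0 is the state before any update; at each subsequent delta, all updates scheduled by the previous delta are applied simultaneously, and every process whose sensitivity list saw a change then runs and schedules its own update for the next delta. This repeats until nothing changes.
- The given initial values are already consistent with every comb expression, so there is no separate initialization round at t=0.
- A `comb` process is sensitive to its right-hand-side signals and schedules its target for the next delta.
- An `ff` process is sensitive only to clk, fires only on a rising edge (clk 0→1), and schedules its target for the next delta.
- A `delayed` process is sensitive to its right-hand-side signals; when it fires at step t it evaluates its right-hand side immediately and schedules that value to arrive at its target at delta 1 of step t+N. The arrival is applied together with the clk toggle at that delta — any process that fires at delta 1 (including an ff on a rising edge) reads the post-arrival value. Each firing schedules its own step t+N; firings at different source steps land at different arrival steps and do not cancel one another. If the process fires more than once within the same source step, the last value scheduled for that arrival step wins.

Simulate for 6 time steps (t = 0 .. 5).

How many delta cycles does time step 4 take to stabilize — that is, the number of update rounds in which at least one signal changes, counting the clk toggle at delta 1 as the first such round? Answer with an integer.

2

[bits: s3,s6,clk,s1,s2,s4,s5,s0]
t=0: Δ0=10000001 Δ1=10100001 Δ2=10101010 Δ3=01101010 Δ4=11101010 | 4Δ
t=1: Δ0=11101010 Δ1=11001010 | 1Δ
t=2: Δ0=11001010 Δ1=11101010 Δ2=11100000 Δ3=10100000 Δ4=00100000 | 4Δ
t=3: Δ0=00100000 Δ1=00000000 | 1Δ
t=4: Δ0=00000000 Δ1=00100000 Δ2=00101000 | 2Δ
t=5: Δ0=00101000 Δ1=00001000 | 1Δ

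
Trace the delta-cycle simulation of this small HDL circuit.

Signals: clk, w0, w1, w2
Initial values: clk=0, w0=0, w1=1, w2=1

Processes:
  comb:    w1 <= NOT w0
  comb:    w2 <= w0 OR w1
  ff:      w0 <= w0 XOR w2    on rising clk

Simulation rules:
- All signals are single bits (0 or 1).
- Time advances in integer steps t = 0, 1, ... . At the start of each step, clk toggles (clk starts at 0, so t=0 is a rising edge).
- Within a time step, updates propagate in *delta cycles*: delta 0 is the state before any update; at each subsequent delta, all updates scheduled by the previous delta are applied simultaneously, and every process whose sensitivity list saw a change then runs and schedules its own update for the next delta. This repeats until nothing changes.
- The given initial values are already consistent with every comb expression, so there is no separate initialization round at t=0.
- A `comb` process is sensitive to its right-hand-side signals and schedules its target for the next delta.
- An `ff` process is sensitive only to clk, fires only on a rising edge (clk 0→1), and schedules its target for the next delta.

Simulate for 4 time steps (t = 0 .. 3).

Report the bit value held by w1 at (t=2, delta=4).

t0.Δ0 w1=1 w0=0 w2=1 clk=0
t0.Δ1 w1=1 w0=0 w2=1 clk=1
t0.Δ2 w1=1 w0=1 w2=1 clk=1
t0.Δ3 w1=0 w0=1 w2=1 clk=1
t1.Δ0 w1=0 w0=1 w2=1 clk=1
t1.Δ1 w1=0 w0=1 w2=1 clk=0
t2.Δ0 w1=0 w0=1 w2=1 clk=0
t2.Δ1 w1=0 w0=1 w2=1 clk=1
t2.Δ2 w1=0 w0=0 w2=1 clk=1
t2.Δ3 w1=1 w0=0 w2=0 clk=1
t2.Δ4 w1=1 w0=0 w2=1 clk=1
t3.Δ0 w1=1 w0=0 w2=1 clk=1
t3.Δ1 w1=1 w0=0 w2=1 clk=0

1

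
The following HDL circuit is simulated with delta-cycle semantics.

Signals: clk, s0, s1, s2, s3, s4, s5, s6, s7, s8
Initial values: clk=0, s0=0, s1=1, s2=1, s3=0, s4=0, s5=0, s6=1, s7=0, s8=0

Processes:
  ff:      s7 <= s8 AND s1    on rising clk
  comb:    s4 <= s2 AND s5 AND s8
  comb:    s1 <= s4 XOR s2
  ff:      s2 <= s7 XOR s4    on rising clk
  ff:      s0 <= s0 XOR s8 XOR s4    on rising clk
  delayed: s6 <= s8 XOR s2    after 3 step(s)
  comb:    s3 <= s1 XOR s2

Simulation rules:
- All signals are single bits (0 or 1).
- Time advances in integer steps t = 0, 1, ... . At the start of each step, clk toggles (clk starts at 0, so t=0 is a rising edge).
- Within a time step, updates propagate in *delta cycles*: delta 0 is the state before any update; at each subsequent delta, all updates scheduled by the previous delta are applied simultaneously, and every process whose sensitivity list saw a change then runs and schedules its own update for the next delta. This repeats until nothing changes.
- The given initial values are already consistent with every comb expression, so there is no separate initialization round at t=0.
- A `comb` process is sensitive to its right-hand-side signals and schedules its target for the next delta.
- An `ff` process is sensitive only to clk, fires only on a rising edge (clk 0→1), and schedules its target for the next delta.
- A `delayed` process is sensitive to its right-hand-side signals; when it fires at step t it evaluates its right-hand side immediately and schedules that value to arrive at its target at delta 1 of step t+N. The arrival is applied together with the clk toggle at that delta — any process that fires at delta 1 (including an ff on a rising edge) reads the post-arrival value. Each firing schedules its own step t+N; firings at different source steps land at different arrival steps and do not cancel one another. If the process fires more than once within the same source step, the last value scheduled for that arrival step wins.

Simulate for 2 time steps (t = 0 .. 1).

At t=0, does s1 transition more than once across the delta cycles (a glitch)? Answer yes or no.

no

t0.Δ0 s1=1 s5=0 s6=1 clk=0 s3=0 s4=0 s8=0 s0=0 s2=1 s7=0
t0.Δ1 s1=1 s5=0 s6=1 clk=1 s3=0 s4=0 s8=0 s0=0 s2=1 s7=0
t0.Δ2 s1=1 s5=0 s6=1 clk=1 s3=0 s4=0 s8=0 s0=0 s2=0 s7=0
t0.Δ3 s1=0 s5=0 s6=1 clk=1 s3=1 s4=0 s8=0 s0=0 s2=0 s7=0
t0.Δ4 s1=0 s5=0 s6=1 clk=1 s3=0 s4=0 s8=0 s0=0 s2=0 s7=0
t1.Δ0 s1=0 s5=0 s6=1 clk=1 s3=0 s4=0 s8=0 s0=0 s2=0 s7=0
t1.Δ1 s1=0 s5=0 s6=1 clk=0 s3=0 s4=0 s8=0 s0=0 s2=0 s7=0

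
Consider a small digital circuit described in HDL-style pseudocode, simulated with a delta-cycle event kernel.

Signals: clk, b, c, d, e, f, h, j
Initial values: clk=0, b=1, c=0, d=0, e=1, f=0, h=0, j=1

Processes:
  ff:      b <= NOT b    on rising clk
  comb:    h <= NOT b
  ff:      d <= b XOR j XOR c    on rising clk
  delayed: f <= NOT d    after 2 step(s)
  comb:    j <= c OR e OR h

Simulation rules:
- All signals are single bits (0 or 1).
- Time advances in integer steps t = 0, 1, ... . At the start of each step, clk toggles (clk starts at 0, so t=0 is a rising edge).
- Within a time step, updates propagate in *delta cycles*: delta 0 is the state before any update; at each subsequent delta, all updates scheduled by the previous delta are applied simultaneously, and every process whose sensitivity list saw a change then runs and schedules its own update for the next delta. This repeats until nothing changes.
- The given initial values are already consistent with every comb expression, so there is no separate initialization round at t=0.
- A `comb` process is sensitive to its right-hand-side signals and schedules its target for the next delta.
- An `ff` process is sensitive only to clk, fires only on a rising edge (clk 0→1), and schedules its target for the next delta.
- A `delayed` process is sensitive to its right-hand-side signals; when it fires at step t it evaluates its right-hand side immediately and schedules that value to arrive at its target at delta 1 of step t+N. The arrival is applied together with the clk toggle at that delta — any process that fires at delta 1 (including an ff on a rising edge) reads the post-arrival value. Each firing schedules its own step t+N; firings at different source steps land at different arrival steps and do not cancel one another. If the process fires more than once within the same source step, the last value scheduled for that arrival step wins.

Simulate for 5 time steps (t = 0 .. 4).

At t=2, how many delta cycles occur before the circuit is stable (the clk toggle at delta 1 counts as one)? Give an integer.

3

t0.Δ0 c=0 f=0 b=1 clk=0 j=1 e=1 d=0 h=0
t0.Δ1 c=0 f=0 b=1 clk=1 j=1 e=1 d=0 h=0
t0.Δ2 c=0 f=0 b=0 clk=1 j=1 e=1 d=0 h=0
t0.Δ3 c=0 f=0 b=0 clk=1 j=1 e=1 d=0 h=1
t1.Δ0 c=0 f=0 b=0 clk=1 j=1 e=1 d=0 h=1
t1.Δ1 c=0 f=0 b=0 clk=0 j=1 e=1 d=0 h=1
t2.Δ0 c=0 f=0 b=0 clk=0 j=1 e=1 d=0 h=1
t2.Δ1 c=0 f=0 b=0 clk=1 j=1 e=1 d=0 h=1
t2.Δ2 c=0 f=0 b=1 clk=1 j=1 e=1 d=1 h=1
t2.Δ3 c=0 f=0 b=1 clk=1 j=1 e=1 d=1 h=0
t3.Δ0 c=0 f=0 b=1 clk=1 j=1 e=1 d=1 h=0
t3.Δ1 c=0 f=0 b=1 clk=0 j=1 e=1 d=1 h=0
t4.Δ0 c=0 f=0 b=1 clk=0 j=1 e=1 d=1 h=0
t4.Δ1 c=0 f=0 b=1 clk=1 j=1 e=1 d=1 h=0
t4.Δ2 c=0 f=0 b=0 clk=1 j=1 e=1 d=0 h=0
t4.Δ3 c=0 f=0 b=0 clk=1 j=1 e=1 d=0 h=1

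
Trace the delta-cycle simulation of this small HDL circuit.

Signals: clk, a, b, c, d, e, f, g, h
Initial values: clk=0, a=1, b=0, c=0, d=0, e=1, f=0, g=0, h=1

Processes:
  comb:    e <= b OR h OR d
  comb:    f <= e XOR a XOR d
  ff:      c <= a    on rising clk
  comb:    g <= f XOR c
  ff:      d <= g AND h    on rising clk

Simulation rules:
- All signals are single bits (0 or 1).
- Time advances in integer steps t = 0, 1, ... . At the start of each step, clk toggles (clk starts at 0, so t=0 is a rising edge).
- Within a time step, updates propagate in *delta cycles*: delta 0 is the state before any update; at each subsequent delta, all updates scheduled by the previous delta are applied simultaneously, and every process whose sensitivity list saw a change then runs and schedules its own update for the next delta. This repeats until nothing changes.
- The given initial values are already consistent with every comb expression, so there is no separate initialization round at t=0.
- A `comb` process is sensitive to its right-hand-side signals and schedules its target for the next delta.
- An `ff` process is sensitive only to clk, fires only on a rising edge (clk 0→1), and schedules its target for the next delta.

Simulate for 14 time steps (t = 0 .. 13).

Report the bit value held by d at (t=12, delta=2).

t=0 Δ0: d=0 b=0 f=0 h=1 clk=0 c=0 g=0 a=1 e=1
  Δ1: clk:0→1
  Δ2: c:0→1
  Δ3: g:0→1
  (3Δ to stable)
t=1 Δ0: d=0 b=0 f=0 h=1 clk=1 c=1 g=1 a=1 e=1
  Δ1: clk:1→0
  (1Δ to stable)
t=2 Δ0: d=0 b=0 f=0 h=1 clk=0 c=1 g=1 a=1 e=1
  Δ1: clk:0→1
  Δ2: d:0→1
  Δ3: f:0→1
  Δ4: g:1→0
  (4Δ to stable)
t=3 Δ0: d=1 b=0 f=1 h=1 clk=1 c=1 g=0 a=1 e=1
  Δ1: clk:1→0
  (1Δ to stable)
t=4 Δ0: d=1 b=0 f=1 h=1 clk=0 c=1 g=0 a=1 e=1
  Δ1: clk:0→1
  Δ2: d:1→0
  Δ3: f:1→0
  Δ4: g:0→1
  (4Δ to stable)
t=5 Δ0: d=0 b=0 f=0 h=1 clk=1 c=1 g=1 a=1 e=1
  Δ1: clk:1→0
  (1Δ to stable)
t=6 Δ0: d=0 b=0 f=0 h=1 clk=0 c=1 g=1 a=1 e=1
  Δ1: clk:0→1
  Δ2: d:0→1
  Δ3: f:0→1
  Δ4: g:1→0
  (4Δ to stable)
t=7 Δ0: d=1 b=0 f=1 h=1 clk=1 c=1 g=0 a=1 e=1
  Δ1: clk:1→0
  (1Δ to stable)
t=8 Δ0: d=1 b=0 f=1 h=1 clk=0 c=1 g=0 a=1 e=1
  Δ1: clk:0→1
  Δ2: d:1→0
  Δ3: f:1→0
  Δ4: g:0→1
  (4Δ to stable)
t=9 Δ0: d=0 b=0 f=0 h=1 clk=1 c=1 g=1 a=1 e=1
  Δ1: clk:1→0
  (1Δ to stable)
t=10 Δ0: d=0 b=0 f=0 h=1 clk=0 c=1 g=1 a=1 e=1
  Δ1: clk:0→1
  Δ2: d:0→1
  Δ3: f:0→1
  Δ4: g:1→0
  (4Δ to stable)
t=11 Δ0: d=1 b=0 f=1 h=1 clk=1 c=1 g=0 a=1 e=1
  Δ1: clk:1→0
  (1Δ to stable)
t=12 Δ0: d=1 b=0 f=1 h=1 clk=0 c=1 g=0 a=1 e=1
  Δ1: clk:0→1
  Δ2: d:1→0
  Δ3: f:1→0
  Δ4: g:0→1
  (4Δ to stable)
t=13 Δ0: d=0 b=0 f=0 h=1 clk=1 c=1 g=1 a=1 e=1
  Δ1: clk:1→0
  (1Δ to stable)

0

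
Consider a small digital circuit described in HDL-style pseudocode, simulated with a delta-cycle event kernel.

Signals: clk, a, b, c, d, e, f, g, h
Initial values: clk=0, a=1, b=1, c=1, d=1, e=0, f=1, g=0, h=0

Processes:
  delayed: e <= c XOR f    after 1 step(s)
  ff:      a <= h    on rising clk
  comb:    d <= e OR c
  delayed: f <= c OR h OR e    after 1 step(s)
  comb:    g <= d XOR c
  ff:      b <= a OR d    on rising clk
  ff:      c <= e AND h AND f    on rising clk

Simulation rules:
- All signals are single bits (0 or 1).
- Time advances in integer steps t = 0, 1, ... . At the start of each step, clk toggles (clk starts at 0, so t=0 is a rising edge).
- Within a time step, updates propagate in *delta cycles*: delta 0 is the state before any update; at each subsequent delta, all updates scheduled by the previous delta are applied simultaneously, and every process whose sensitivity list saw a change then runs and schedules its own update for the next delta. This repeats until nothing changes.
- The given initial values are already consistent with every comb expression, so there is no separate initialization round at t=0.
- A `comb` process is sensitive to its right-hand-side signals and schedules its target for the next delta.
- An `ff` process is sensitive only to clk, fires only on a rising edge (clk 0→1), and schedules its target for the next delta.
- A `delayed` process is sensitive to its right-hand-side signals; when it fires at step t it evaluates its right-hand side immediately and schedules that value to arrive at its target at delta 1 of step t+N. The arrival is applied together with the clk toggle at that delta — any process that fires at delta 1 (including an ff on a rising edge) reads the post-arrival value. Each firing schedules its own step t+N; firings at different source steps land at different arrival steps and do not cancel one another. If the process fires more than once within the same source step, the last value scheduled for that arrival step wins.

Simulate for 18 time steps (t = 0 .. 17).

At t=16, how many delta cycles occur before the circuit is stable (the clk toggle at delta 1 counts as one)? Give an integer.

3

t0.Δ0 c=1 f=1 a=1 clk=0 d=1 g=0 h=0 b=1 e=0
t0.Δ1 c=1 f=1 a=1 clk=1 d=1 g=0 h=0 b=1 e=0
t0.Δ2 c=0 f=1 a=0 clk=1 d=1 g=0 h=0 b=1 e=0
t0.Δ3 c=0 f=1 a=0 clk=1 d=0 g=1 h=0 b=1 e=0
t0.Δ4 c=0 f=1 a=0 clk=1 d=0 g=0 h=0 b=1 e=0
t1.Δ0 c=0 f=1 a=0 clk=1 d=0 g=0 h=0 b=1 e=0
t1.Δ1 c=0 f=0 a=0 clk=0 d=0 g=0 h=0 b=1 e=1
t1.Δ2 c=0 f=0 a=0 clk=0 d=1 g=0 h=0 b=1 e=1
t1.Δ3 c=0 f=0 a=0 clk=0 d=1 g=1 h=0 b=1 e=1
t2.Δ0 c=0 f=0 a=0 clk=0 d=1 g=1 h=0 b=1 e=1
t2.Δ1 c=0 f=1 a=0 clk=1 d=1 g=1 h=0 b=1 e=0
t2.Δ2 c=0 f=1 a=0 clk=1 d=0 g=1 h=0 b=1 e=0
t2.Δ3 c=0 f=1 a=0 clk=1 d=0 g=0 h=0 b=1 e=0
t3.Δ0 c=0 f=1 a=0 clk=1 d=0 g=0 h=0 b=1 e=0
t3.Δ1 c=0 f=0 a=0 clk=0 d=0 g=0 h=0 b=1 e=1
t3.Δ2 c=0 f=0 a=0 clk=0 d=1 g=0 h=0 b=1 e=1
t3.Δ3 c=0 f=0 a=0 clk=0 d=1 g=1 h=0 b=1 e=1
t4.Δ0 c=0 f=0 a=0 clk=0 d=1 g=1 h=0 b=1 e=1
t4.Δ1 c=0 f=1 a=0 clk=1 d=1 g=1 h=0 b=1 e=0
t4.Δ2 c=0 f=1 a=0 clk=1 d=0 g=1 h=0 b=1 e=0
t4.Δ3 c=0 f=1 a=0 clk=1 d=0 g=0 h=0 b=1 e=0
t5.Δ0 c=0 f=1 a=0 clk=1 d=0 g=0 h=0 b=1 e=0
t5.Δ1 c=0 f=0 a=0 clk=0 d=0 g=0 h=0 b=1 e=1
t5.Δ2 c=0 f=0 a=0 clk=0 d=1 g=0 h=0 b=1 e=1
t5.Δ3 c=0 f=0 a=0 clk=0 d=1 g=1 h=0 b=1 e=1
t6.Δ0 c=0 f=0 a=0 clk=0 d=1 g=1 h=0 b=1 e=1
t6.Δ1 c=0 f=1 a=0 clk=1 d=1 g=1 h=0 b=1 e=0
t6.Δ2 c=0 f=1 a=0 clk=1 d=0 g=1 h=0 b=1 e=0
t6.Δ3 c=0 f=1 a=0 clk=1 d=0 g=0 h=0 b=1 e=0
t7.Δ0 c=0 f=1 a=0 clk=1 d=0 g=0 h=0 b=1 e=0
t7.Δ1 c=0 f=0 a=0 clk=0 d=0 g=0 h=0 b=1 e=1
t7.Δ2 c=0 f=0 a=0 clk=0 d=1 g=0 h=0 b=1 e=1
t7.Δ3 c=0 f=0 a=0 clk=0 d=1 g=1 h=0 b=1 e=1
t8.Δ0 c=0 f=0 a=0 clk=0 d=1 g=1 h=0 b=1 e=1
t8.Δ1 c=0 f=1 a=0 clk=1 d=1 g=1 h=0 b=1 e=0
t8.Δ2 c=0 f=1 a=0 clk=1 d=0 g=1 h=0 b=1 e=0
t8.Δ3 c=0 f=1 a=0 clk=1 d=0 g=0 h=0 b=1 e=0
t9.Δ0 c=0 f=1 a=0 clk=1 d=0 g=0 h=0 b=1 e=0
t9.Δ1 c=0 f=0 a=0 clk=0 d=0 g=0 h=0 b=1 e=1
t9.Δ2 c=0 f=0 a=0 clk=0 d=1 g=0 h=0 b=1 e=1
t9.Δ3 c=0 f=0 a=0 clk=0 d=1 g=1 h=0 b=1 e=1
t10.Δ0 c=0 f=0 a=0 clk=0 d=1 g=1 h=0 b=1 e=1
t10.Δ1 c=0 f=1 a=0 clk=1 d=1 g=1 h=0 b=1 e=0
t10.Δ2 c=0 f=1 a=0 clk=1 d=0 g=1 h=0 b=1 e=0
t10.Δ3 c=0 f=1 a=0 clk=1 d=0 g=0 h=0 b=1 e=0
t11.Δ0 c=0 f=1 a=0 clk=1 d=0 g=0 h=0 b=1 e=0
t11.Δ1 c=0 f=0 a=0 clk=0 d=0 g=0 h=0 b=1 e=1
t11.Δ2 c=0 f=0 a=0 clk=0 d=1 g=0 h=0 b=1 e=1
t11.Δ3 c=0 f=0 a=0 clk=0 d=1 g=1 h=0 b=1 e=1
t12.Δ0 c=0 f=0 a=0 clk=0 d=1 g=1 h=0 b=1 e=1
t12.Δ1 c=0 f=1 a=0 clk=1 d=1 g=1 h=0 b=1 e=0
t12.Δ2 c=0 f=1 a=0 clk=1 d=0 g=1 h=0 b=1 e=0
t12.Δ3 c=0 f=1 a=0 clk=1 d=0 g=0 h=0 b=1 e=0
t13.Δ0 c=0 f=1 a=0 clk=1 d=0 g=0 h=0 b=1 e=0
t13.Δ1 c=0 f=0 a=0 clk=0 d=0 g=0 h=0 b=1 e=1
t13.Δ2 c=0 f=0 a=0 clk=0 d=1 g=0 h=0 b=1 e=1
t13.Δ3 c=0 f=0 a=0 clk=0 d=1 g=1 h=0 b=1 e=1
t14.Δ0 c=0 f=0 a=0 clk=0 d=1 g=1 h=0 b=1 e=1
t14.Δ1 c=0 f=1 a=0 clk=1 d=1 g=1 h=0 b=1 e=0
t14.Δ2 c=0 f=1 a=0 clk=1 d=0 g=1 h=0 b=1 e=0
t14.Δ3 c=0 f=1 a=0 clk=1 d=0 g=0 h=0 b=1 e=0
t15.Δ0 c=0 f=1 a=0 clk=1 d=0 g=0 h=0 b=1 e=0
t15.Δ1 c=0 f=0 a=0 clk=0 d=0 g=0 h=0 b=1 e=1
t15.Δ2 c=0 f=0 a=0 clk=0 d=1 g=0 h=0 b=1 e=1
t15.Δ3 c=0 f=0 a=0 clk=0 d=1 g=1 h=0 b=1 e=1
t16.Δ0 c=0 f=0 a=0 clk=0 d=1 g=1 h=0 b=1 e=1
t16.Δ1 c=0 f=1 a=0 clk=1 d=1 g=1 h=0 b=1 e=0
t16.Δ2 c=0 f=1 a=0 clk=1 d=0 g=1 h=0 b=1 e=0
t16.Δ3 c=0 f=1 a=0 clk=1 d=0 g=0 h=0 b=1 e=0
t17.Δ0 c=0 f=1 a=0 clk=1 d=0 g=0 h=0 b=1 e=0
t17.Δ1 c=0 f=0 a=0 clk=0 d=0 g=0 h=0 b=1 e=1
t17.Δ2 c=0 f=0 a=0 clk=0 d=1 g=0 h=0 b=1 e=1
t17.Δ3 c=0 f=0 a=0 clk=0 d=1 g=1 h=0 b=1 e=1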